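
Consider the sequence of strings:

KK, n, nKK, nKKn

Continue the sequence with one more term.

nKKnnKK

Each term (from the third on) is the previous term followed by the one before it: term 3 = n·KK = nKK.
The next term joins nKKn and nKK.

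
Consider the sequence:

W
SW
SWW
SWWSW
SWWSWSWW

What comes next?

SWWSWSWWSWWSW

Each term (from the third on) is the previous term followed by the one before it: term 3 = SW·W = SWW.
So term 6 is SWWSWSWW·SWWSW.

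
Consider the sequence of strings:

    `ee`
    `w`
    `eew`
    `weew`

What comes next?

eewweew

This is a Fibonacci-style word recurrence s(k) = s(k−2)·s(k−1): e.g. ee·w = eew.
Continuing: eew · weew gives term 5.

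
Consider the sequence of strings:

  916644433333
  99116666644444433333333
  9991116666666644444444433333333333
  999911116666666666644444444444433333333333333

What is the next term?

99999111116666666666666644444444444444433333333333333333

Term n consists of n 9's, followed by n 1's, followed by 3n-1 6's, followed by 3n 4's, followed by 3n+2 3's (n = 1, 2, …).
For the next term, n = 5, so the run lengths are 5, 5, 14, 15, 17.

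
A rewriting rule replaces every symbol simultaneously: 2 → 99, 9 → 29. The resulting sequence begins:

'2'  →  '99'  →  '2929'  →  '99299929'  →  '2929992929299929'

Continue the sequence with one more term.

Rewriting the 16 symbols of 2929992929299929 one by one yields 99 29 99 29 29 29 99 29 99 29 99 29 29 29 99 29; concatenated:

99299929292999299929992929299929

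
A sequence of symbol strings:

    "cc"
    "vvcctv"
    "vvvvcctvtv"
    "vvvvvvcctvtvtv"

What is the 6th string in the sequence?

vvvvvvvvvvcctvtvtvtvtv

Each term wraps the previous one in vv on the left and tv on the right.
From vvvvvvcctvtvtv, 2 further steps: vvvvvvcctvtvtv → vvvvvvvvcctvtvtvtv → (answer).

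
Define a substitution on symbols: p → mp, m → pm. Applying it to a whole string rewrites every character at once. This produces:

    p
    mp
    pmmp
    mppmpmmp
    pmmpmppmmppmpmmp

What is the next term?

mppmpmmppmmpmppmpmmpmppmmppmpmmp

Applying the rule to each of the 16 symbols of pmmpmppmmppmpmmp gives the pieces mp pm pm mp pm mp mp pm pm mp mp pm mp pm pm mp, which concatenate to the answer.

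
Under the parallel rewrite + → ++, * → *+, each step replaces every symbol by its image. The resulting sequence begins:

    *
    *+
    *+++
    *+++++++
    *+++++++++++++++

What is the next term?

Rewriting the 16 symbols of *+++++++++++++++ one by one yields *+ ++ ++ ++ ++ ++ ++ ++ ++ ++ ++ ++ ++ ++ ++ ++; concatenated:

*+++++++++++++++++++++++++++++++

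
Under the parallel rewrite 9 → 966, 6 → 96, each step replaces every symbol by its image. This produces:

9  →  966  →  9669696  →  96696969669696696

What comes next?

96696969669696696966969696696966969696696

φ(96696969669696696) expands symbol-by-symbol to 966 96 96 966 96 966 96 966 96 96 966 96 966 96 96 966 96; joining the 17 pieces gives the next term.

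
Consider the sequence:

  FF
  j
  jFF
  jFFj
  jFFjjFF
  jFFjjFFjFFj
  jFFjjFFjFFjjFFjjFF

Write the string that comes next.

jFFjjFFjFFjjFFjjFFjFFjjFFjFFj

This is a Fibonacci-style word recurrence s(k) = s(k−1)·s(k−2): e.g. j·FF = jFF.
So term 8 is jFFjjFFjFFjjFFjjFF·jFFjjFFjFFj.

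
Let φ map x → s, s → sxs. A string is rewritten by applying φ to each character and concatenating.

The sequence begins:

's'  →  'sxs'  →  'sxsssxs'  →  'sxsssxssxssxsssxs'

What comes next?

sxsssxssxssxsssxssxsssxssxsssxssxssxsssxs

Applying the rule to each of the 17 symbols of sxsssxssxssxsssxs gives the pieces sxs s sxs sxs sxs s sxs sxs s sxs sxs s sxs sxs sxs s sxs, which concatenate to the answer.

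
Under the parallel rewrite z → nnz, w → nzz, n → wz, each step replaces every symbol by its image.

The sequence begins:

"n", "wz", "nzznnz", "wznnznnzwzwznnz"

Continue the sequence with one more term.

Applying the rule to each of the 15 symbols of wznnznnzwzwznnz gives the pieces nzz nnz wz wz nnz wz wz nnz nzz nnz nzz nnz wz wz nnz, which concatenate to the answer.

nzznnzwzwznnzwzwznnznzznnznzznnzwzwznnz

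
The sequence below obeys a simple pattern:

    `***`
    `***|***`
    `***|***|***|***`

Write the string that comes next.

***|***|***|***|***|***|***|***

Every step duplicates the string with '|' between the halves.
So the next term is two copies of ***|***|***|*** with '|' between the halves.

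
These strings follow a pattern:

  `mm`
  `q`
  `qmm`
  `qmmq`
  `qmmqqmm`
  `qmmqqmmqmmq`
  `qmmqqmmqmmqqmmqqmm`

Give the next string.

This is a Fibonacci-style word recurrence s(k) = s(k−1)·s(k−2): e.g. q·mm = qmm.
So term 8 is qmmqqmmqmmqqmmqqmm·qmmqqmmqmmq.

qmmqqmmqmmqqmmqqmmqmmqqmmqmmq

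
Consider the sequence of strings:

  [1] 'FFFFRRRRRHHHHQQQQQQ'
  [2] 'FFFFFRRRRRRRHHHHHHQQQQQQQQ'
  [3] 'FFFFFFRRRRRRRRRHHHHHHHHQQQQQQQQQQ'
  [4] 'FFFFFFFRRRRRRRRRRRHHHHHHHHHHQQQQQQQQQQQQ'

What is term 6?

FFFFFFFFFRRRRRRRRRRRRRRRHHHHHHHHHHHHHHQQQQQQQQQQQQQQQQ

Reading off run lengths: F runs 4, 5, 6, 7; R runs 5, 7, 9, 11; H runs 4, 6, 8, 10; Q runs 6, 8, 10, 12 — each is linear in n, where the shown terms are n = 2, 3, 4, 5.
For term 6, n = 7, so the run lengths are 9, 15, 14, 16.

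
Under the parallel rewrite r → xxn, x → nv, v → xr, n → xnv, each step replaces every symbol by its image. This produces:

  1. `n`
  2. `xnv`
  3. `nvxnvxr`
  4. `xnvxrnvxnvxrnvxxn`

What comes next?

Rewriting the 17 symbols of xnvxrnvxnvxrnvxxn one by one yields nv xnv xr nv xxn xnv xr nv xnv xr nv xxn xnv xr nv nv xnv; concatenated:

nvxnvxrnvxxnxnvxrnvxnvxrnvxxnxnvxrnvnvxnv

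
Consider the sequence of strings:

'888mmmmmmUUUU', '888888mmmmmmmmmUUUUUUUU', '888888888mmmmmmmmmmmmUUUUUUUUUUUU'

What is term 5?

888888888888888mmmmmmmmmmmmmmmmmmUUUUUUUUUUUUUUUUUUUU

The n-th term is 3n 8's then 3n+3 m's then 4n U's (n = 1, 2, …).
For term 5, n = 5, so the run lengths are 15, 18, 20.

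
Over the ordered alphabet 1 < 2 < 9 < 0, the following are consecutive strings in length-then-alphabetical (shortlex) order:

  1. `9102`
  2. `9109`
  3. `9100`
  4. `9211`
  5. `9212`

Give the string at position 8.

9221

Advancing 3 positions from 9212 through 9212 → 9219 → 9210 reaches term 8.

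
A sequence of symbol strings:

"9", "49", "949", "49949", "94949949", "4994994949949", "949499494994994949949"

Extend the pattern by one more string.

4994994949949949499494994994949949

Each term (from the third on) is the two preceding terms concatenated in order: term 3 = 9·49 = 949.
The next term joins 4994994949949 and 949499494994994949949.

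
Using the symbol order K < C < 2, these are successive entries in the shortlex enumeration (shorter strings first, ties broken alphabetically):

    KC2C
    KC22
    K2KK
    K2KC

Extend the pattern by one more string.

K2K2

Find the rightmost character of K2KC below 2, bump it to the next letter, and reset everything to its right to K.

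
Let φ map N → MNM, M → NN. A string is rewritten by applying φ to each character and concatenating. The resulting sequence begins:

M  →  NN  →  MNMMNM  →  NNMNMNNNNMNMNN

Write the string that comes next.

Rewriting the 14 symbols of NNMNMNNNNMNMNN one by one yields MNM MNM NN MNM NN MNM MNM MNM MNM NN MNM NN MNM MNM; concatenated:

MNMMNMNNMNMNNMNMMNMMNMMNMNNMNMNNMNMMNM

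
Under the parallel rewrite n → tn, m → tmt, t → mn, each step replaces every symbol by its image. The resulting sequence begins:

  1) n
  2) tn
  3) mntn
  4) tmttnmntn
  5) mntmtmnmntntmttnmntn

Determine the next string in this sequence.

Rewriting the 20 symbols of mntmtmnmntntmttnmntn one by one yields tmt tn mn tmt mn tmt tn tmt tn mn tn mn tmt mn mn tn tmt tn mn tn; concatenated:

tmttnmntmtmntmttntmttnmntnmntmtmnmntntmttnmntn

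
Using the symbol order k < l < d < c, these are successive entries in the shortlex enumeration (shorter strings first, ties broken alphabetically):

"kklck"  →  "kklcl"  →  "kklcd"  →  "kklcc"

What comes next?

kkdkk

The successor of kklcc increments the rightmost position that isn't already c and resets every position after it to k.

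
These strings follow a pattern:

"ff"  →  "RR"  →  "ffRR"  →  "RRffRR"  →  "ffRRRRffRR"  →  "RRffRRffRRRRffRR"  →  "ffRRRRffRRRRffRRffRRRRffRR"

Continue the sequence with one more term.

This is a Fibonacci-style word recurrence s(k) = s(k−2)·s(k−1): e.g. ff·RR = ffRR.
So term 8 is RRffRRffRRRRffRR·ffRRRRffRRRRffRRffRRRRffRR.

RRffRRffRRRRffRRffRRRRffRRRRffRRffRRRRffRR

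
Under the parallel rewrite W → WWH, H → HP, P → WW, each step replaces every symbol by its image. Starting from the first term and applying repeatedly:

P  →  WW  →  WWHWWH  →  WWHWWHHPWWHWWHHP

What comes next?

WWHWWHHPWWHWWHHPHPWWWWHWWHHPWWHWWHHPHPWW

Applying the rule to each of the 16 symbols of WWHWWHHPWWHWWHHP gives the pieces WWH WWH HP WWH WWH HP HP WW WWH WWH HP WWH WWH HP HP WW, which concatenate to the answer.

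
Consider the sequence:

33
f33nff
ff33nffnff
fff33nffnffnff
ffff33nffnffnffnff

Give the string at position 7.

Each term wraps the previous one in f on the left and nff on the right.
From ffff33nffnffnffnff, 2 further steps: ffff33nffnffnffnff → fffff33nffnffnffnffnff → (answer).

ffffff33nffnffnffnffnffnff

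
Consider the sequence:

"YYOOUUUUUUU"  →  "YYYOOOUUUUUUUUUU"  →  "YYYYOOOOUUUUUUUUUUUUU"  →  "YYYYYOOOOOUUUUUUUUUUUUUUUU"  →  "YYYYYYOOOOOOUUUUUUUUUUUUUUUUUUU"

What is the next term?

YYYYYYYOOOOOOOUUUUUUUUUUUUUUUUUUUUUU

Term n consists of n Y's, followed by n O's, followed by 3n+1 U's, where the shown terms are n = 2, 3, 4, 5, 6.
For the next term, n = 7, so the run lengths are 7, 7, 22.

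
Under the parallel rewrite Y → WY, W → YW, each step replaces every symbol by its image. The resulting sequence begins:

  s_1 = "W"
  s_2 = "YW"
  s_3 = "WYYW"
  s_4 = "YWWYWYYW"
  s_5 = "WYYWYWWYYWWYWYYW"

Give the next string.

YWWYWYYWWYYWYWWYWYYWYWWYYWWYWYYW

Applying the rule to each of the 16 symbols of WYYWYWWYYWWYWYYW gives the pieces YW WY WY YW WY YW YW WY WY YW YW WY YW WY WY YW, which concatenate to the answer.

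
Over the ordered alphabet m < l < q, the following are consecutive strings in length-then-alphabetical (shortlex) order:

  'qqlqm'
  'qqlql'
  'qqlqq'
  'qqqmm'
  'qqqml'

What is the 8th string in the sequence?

qqqll

Advancing 3 positions from qqqml through qqqml → qqqmq → qqqlm reaches term 8.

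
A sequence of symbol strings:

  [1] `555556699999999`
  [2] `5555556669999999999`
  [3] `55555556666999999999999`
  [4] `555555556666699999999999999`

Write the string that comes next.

The n-th term is n+2 5's then n-1 6's then 2n+2 9's, where the shown terms are n = 3, 4, 5, 6.
At n = 7 the blocks have lengths 9, 6, 16.

5555555556666669999999999999999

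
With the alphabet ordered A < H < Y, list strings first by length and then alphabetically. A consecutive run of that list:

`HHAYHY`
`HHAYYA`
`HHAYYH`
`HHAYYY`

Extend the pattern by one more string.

HHHAAA

The successor of HHAYYY increments the rightmost position that isn't already Y and resets every position after it to A.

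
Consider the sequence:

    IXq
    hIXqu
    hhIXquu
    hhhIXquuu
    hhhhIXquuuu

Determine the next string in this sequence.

Each term wraps the previous one in h on the left and u on the right.
So the next term is h·hhhhIXquuuu·u.

hhhhhIXquuuuu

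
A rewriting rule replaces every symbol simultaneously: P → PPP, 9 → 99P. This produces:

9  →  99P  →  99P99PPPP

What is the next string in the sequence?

99P99PPPP99P99PPPPPPPPPPPPP

Apply φ to 99P99PPPP symbol by symbol: 9→99P, 9→99P, P→PPP, 9→99P, 9→99P, P→PPP, P→PPP, P→PPP, P→PPP; joined: 99P 99P PPP 99P 99P PPP PPP PPP PPP.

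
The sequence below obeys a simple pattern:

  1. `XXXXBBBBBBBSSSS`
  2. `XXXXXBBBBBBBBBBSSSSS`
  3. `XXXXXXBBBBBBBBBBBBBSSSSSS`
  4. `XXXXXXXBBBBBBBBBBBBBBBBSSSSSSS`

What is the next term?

Reading off run lengths: X runs 4, 5, 6, 7; B runs 7, 10, 13, 16; S runs 4, 5, 6, 7 — each is linear in n, where the shown terms are n = 2, 3, 4, 5.
At n = 6 the blocks have lengths 8, 19, 8.

XXXXXXXXBBBBBBBBBBBBBBBBBBBSSSSSSSS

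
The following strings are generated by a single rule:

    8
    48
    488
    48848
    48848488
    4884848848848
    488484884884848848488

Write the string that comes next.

Each term (from the third on) is the previous term followed by the one before it: term 3 = 48·8 = 488.
Continuing: 488484884884848848488 · 4884848848848 gives term 8.

4884848848848488484884884848848848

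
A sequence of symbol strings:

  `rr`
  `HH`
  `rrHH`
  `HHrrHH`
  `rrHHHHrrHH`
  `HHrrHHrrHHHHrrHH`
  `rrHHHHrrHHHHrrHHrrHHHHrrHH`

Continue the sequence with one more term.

HHrrHHrrHHHHrrHHrrHHHHrrHHHHrrHHrrHHHHrrHH

This is a Fibonacci-style word recurrence s(k) = s(k−2)·s(k−1): e.g. rr·HH = rrHH.
So term 8 is HHrrHHrrHHHHrrHH·rrHHHHrrHHHHrrHHrrHHHHrrHH.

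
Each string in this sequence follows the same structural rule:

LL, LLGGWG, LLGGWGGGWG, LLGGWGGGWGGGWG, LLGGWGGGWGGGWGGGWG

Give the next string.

The strings grow by a fixed suffix GGWG each time.
Applying this once more to LLGGWGGGWGGGWGGGWG:

LLGGWGGGWGGGWGGGWGGGWG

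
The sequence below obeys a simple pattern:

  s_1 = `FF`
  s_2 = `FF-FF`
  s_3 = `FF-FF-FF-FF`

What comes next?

s(k+1) = s(k)·-·s(k) — each term doubles the last with '-' between the halves.
So the next term is two copies of FF-FF-FF-FF with '-' between the halves.

FF-FF-FF-FF-FF-FF-FF-FF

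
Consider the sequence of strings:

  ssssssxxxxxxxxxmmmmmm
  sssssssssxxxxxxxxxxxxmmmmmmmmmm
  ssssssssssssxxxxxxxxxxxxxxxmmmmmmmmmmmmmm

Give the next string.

sssssssssssssssxxxxxxxxxxxxxxxxxxmmmmmmmmmmmmmmmmmm

The n-th term is 3n s's then 3n+3 x's then 4n-2 m's, where the shown terms are n = 2, 3, 4.
For the next term, n = 5, so the run lengths are 15, 18, 18.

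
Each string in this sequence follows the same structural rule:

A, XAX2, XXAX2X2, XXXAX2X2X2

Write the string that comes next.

Every step adds X to the front and X2 to the end of the previous string.
One more step from XXXAX2X2X2 gives the answer.

XXXXAX2X2X2X2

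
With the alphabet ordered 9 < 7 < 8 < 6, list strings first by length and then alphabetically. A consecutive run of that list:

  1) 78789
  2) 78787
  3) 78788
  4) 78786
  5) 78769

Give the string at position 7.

Continuing the enumeration 2 steps past 78769: 78769 → 78767 → (answer).

78768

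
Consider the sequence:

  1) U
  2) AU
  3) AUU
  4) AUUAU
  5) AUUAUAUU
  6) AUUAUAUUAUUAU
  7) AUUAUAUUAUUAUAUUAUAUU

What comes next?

This is a Fibonacci-style word recurrence s(k) = s(k−1)·s(k−2): e.g. AU·U = AUU.
So term 8 is AUUAUAUUAUUAUAUUAUAUU·AUUAUAUUAUUAU.

AUUAUAUUAUUAUAUUAUAUUAUUAUAUUAUUAU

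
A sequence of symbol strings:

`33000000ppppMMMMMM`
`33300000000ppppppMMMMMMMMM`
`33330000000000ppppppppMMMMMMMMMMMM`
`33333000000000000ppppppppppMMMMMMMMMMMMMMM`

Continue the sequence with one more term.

Term n consists of n 3's, followed by 2n+2 0's, followed by 2n p's, followed by 3n M's, where the shown terms are n = 2, 3, 4, 5.
For the next term, n = 6, so the run lengths are 6, 14, 12, 18.

33333300000000000000ppppppppppppMMMMMMMMMMMMMMMMMM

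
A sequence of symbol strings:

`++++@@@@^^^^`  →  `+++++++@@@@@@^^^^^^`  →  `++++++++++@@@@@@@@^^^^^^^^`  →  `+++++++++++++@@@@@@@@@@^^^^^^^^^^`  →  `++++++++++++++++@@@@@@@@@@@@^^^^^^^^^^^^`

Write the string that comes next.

Term n consists of 3n-2 +'s, followed by 2n @'s, followed by 2n ^'s, where the shown terms are n = 2, 3, 4, 5, 6.
At n = 7 the blocks have lengths 19, 14, 14.

+++++++++++++++++++@@@@@@@@@@@@@@^^^^^^^^^^^^^^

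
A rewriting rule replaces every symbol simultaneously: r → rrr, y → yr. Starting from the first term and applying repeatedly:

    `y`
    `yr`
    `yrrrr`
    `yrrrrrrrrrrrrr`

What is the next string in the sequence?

yrrrrrrrrrrrrrrrrrrrrrrrrrrrrrrrrrrrrrrrr

Applying the rule to each of the 14 symbols of yrrrrrrrrrrrrr gives the pieces yr rrr rrr rrr rrr rrr rrr rrr rrr rrr rrr rrr rrr rrr, which concatenate to the answer.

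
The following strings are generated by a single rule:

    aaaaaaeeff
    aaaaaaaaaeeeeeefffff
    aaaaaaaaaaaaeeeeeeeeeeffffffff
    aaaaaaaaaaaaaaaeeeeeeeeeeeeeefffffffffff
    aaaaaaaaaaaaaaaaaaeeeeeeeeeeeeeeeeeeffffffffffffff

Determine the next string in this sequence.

Each string has the form a^{3n+3} e^{4n-2} f^{3n-1} (n = 1, 2, …).
Setting n = 6 gives 21, 22, 17 characters in each block.

aaaaaaaaaaaaaaaaaaaaaeeeeeeeeeeeeeeeeeeeeeefffffffffffffffff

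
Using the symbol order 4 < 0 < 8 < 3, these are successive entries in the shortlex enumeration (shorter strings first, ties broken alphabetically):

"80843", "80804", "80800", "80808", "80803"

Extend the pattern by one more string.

80884

The successor of 80803 increments the rightmost position that isn't already 3 and resets every position after it to 4.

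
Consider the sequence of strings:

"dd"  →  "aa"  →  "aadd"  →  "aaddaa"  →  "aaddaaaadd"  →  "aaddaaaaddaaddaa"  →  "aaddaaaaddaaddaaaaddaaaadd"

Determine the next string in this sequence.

aaddaaaaddaaddaaaaddaaaaddaaddaaaaddaaddaa

This is a Fibonacci-style word recurrence s(k) = s(k−1)·s(k−2): e.g. aa·dd = aadd.
So term 8 is aaddaaaaddaaddaaaaddaaaadd·aaddaaaaddaaddaa.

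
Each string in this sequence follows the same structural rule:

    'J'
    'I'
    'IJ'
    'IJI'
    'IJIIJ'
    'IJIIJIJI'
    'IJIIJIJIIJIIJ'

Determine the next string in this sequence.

From term 3 onward, concatenate the last term with the second-to-last: I·J = IJ, IJ·I = IJI, …
The next term joins IJIIJIJIIJIIJ and IJIIJIJI.

IJIIJIJIIJIIJIJIIJIJI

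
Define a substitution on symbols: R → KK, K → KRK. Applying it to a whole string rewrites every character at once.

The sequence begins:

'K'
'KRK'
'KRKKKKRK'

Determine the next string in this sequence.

KRKKKKRKKRKKRKKRKKKKRK

Apply φ to KRKKKKRK symbol by symbol: K→KRK, R→KK, K→KRK, K→KRK, K→KRK, K→KRK, R→KK, K→KRK; joined: KRK KK KRK KRK KRK KRK KK KRK.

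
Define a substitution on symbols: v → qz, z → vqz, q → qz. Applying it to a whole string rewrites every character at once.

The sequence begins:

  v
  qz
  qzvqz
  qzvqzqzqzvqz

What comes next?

qzvqzqzqzvqzqzvqzqzvqzqzqzvqz

Expanding qzvqzqzqzvqz: q→qz, z→vqz, v→qz, q→qz, z→vqz, q→qz, z→vqz, q→qz, z→vqz, v→qz, q→qz, z→vqz. Concatenated: qz vqz qz qz vqz qz vqz qz vqz qz qz vqz.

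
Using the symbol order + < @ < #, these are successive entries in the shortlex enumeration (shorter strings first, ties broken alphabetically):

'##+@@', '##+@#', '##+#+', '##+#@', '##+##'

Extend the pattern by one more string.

##@++

The successor of ##+## increments the rightmost position that isn't already # and resets every position after it to +.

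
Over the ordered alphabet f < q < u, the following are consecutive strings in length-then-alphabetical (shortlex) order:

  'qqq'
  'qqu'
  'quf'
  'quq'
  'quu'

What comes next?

uff

The successor of quu increments the rightmost position that isn't already u and resets every position after it to f.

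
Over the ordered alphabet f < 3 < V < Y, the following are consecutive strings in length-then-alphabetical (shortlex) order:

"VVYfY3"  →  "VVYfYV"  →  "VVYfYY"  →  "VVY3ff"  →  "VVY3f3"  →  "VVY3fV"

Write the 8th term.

VVY33f

Stepping forward 2 times from VVY3fV: VVY3fV → VVY3fY, then the target.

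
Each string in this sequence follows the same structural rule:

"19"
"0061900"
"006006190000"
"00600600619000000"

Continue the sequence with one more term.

Every step adds 006 to the front and 00 to the end of the previous string.
Applying this once more to 00600600619000000:

0060060060061900000000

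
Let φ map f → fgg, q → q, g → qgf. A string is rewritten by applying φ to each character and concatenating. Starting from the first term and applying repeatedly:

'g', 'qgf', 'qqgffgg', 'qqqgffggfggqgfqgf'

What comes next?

φ(qqqgffggfggqgfqgf) expands symbol-by-symbol to q q q qgf fgg fgg qgf qgf fgg qgf qgf q qgf fgg q qgf fgg; joining the 17 pieces gives the next term.

qqqqgffggfggqgfqgffggqgfqgfqqgffggqqgffgg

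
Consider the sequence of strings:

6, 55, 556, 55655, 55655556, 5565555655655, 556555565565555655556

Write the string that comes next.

5565555655655556555565565555655655

Each term (from the third on) is the previous term followed by the one before it: term 3 = 55·6 = 556.
Continuing: 556555565565555655556 · 5565555655655 gives term 8.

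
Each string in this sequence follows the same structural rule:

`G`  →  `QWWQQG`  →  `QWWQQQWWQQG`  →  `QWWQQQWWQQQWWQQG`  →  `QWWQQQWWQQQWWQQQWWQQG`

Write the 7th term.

Every step adds QWWQQ at the front: s(k+1) = QWWQQ·s(k).
From QWWQQQWWQQQWWQQQWWQQG, 2 further steps: QWWQQQWWQQQWWQQQWWQQG → QWWQQQWWQQQWWQQQWWQQQWWQQG → (answer).

QWWQQQWWQQQWWQQQWWQQQWWQQQWWQQG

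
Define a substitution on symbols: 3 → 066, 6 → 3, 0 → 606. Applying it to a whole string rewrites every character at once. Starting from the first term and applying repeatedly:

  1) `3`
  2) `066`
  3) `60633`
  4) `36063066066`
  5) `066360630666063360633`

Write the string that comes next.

Rewriting the 21 symbols of 066360630666063360633 one by one yields 606 3 3 066 3 606 3 066 606 3 3 3 606 3 066 066 3 606 3 066 066; concatenated:

6063306636063066606333606306606636063066066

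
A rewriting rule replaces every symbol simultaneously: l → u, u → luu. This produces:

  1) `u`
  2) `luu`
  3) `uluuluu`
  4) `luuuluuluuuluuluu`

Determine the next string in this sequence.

φ(luuuluuluuuluuluu) expands symbol-by-symbol to u luu luu luu u luu luu u luu luu luu u luu luu u luu luu; joining the 17 pieces gives the next term.

uluuluuluuuluuluuuluuluuluuuluuluuuluuluu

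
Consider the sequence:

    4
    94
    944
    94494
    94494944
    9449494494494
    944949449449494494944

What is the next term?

9449494494494944949449449494494494

From term 3 onward, concatenate the last term with the second-to-last: 94·4 = 944, 944·94 = 94494, …
Continuing: 944949449449494494944 · 9449494494494 gives term 8.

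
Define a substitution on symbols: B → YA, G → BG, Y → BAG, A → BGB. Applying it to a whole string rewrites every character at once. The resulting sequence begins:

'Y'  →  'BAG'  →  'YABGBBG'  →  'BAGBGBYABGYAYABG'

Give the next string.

φ(BAGBGBYABGYAYABG) expands symbol-by-symbol to YA BGB BG YA BG YA BAG BGB YA BG BAG BGB BAG BGB YA BG; joining the 16 pieces gives the next term.

YABGBBGYABGYABAGBGBYABGBAGBGBBAGBGBYABG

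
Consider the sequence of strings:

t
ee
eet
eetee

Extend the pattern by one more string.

Each term (from the third on) is the previous term followed by the one before it: term 3 = ee·t = eet.
So term 5 is eetee·eet.

eeteeeet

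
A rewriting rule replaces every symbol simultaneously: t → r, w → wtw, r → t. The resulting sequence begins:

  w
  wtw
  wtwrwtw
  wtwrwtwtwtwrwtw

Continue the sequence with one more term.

Rewriting the 15 symbols of wtwrwtwtwtwrwtw one by one yields wtw r wtw t wtw r wtw r wtw r wtw t wtw r wtw; concatenated:

wtwrwtwtwtwrwtwrwtwrwtwtwtwrwtw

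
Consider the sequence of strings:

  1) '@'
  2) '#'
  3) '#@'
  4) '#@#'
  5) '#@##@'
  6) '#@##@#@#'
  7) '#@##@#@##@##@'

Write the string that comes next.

This is a Fibonacci-style word recurrence s(k) = s(k−1)·s(k−2): e.g. #·@ = #@.
The next term joins #@##@#@##@##@ and #@##@#@#.

#@##@#@##@##@#@##@#@#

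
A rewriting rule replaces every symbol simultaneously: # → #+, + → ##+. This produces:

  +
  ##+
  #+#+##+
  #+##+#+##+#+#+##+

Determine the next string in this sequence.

Rewriting the 17 symbols of #+##+#+##+#+#+##+ one by one yields #+ ##+ #+ #+ ##+ #+ ##+ #+ #+ ##+ #+ ##+ #+ ##+ #+ #+ ##+; concatenated:

#+##+#+#+##+#+##+#+#+##+#+##+#+##+#+#+##+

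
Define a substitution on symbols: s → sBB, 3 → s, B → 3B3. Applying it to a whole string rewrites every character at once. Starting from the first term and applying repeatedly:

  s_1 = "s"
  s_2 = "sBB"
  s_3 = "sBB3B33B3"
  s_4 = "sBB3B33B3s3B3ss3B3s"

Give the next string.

Rewriting the 19 symbols of sBB3B33B3s3B3ss3B3s one by one yields sBB 3B3 3B3 s 3B3 s s 3B3 s sBB s 3B3 s sBB sBB s 3B3 s sBB; concatenated:

sBB3B33B3s3B3ss3B3ssBBs3B3ssBBsBBs3B3ssBB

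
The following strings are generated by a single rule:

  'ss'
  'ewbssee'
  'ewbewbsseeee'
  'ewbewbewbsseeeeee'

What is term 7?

s(k+1) = ewb·s(k)·ee, so each term gains ewb as a prefix and ee as a suffix.
From ewbewbewbsseeeeee, 3 further steps: ewbewbewbsseeeeee → ewbewbewbewbsseeeeeeee → ewbewbewbewbewbsseeeeeeeeee → (answer).

ewbewbewbewbewbewbsseeeeeeeeeeee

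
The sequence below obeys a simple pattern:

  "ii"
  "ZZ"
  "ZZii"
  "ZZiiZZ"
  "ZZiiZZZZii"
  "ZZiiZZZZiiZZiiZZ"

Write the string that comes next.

ZZiiZZZZiiZZiiZZZZiiZZZZii

This is a Fibonacci-style word recurrence s(k) = s(k−1)·s(k−2): e.g. ZZ·ii = ZZii.
So term 7 is ZZiiZZZZiiZZiiZZ·ZZiiZZZZii.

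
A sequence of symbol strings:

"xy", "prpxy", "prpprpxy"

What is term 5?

prpprpprpprpxy

Each term is the previous one with prp prepended.
From prpprpxy, 2 further steps: prpprpxy → prpprpprpxy → (answer).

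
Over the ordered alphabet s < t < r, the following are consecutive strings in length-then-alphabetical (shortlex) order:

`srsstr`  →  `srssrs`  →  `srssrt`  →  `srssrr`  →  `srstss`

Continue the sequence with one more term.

srstst

Treat srstss as a base-3 numeral over the given alphabet and add one, carrying through any trailing r's.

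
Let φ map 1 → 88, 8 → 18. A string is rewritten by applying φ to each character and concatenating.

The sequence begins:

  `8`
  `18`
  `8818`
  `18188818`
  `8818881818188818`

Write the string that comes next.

Rewriting the 16 symbols of 8818881818188818 one by one yields 18 18 88 18 18 18 88 18 88 18 88 18 18 18 88 18; concatenated:

18188818181888188818881818188818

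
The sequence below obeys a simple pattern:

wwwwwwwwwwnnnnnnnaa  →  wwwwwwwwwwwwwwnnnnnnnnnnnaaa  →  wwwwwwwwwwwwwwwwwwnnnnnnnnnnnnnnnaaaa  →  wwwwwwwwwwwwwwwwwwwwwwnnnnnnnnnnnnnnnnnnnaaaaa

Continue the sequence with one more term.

wwwwwwwwwwwwwwwwwwwwwwwwwwnnnnnnnnnnnnnnnnnnnnnnnaaaaaa

Term n consists of 4n+2 w's, followed by 4n-1 n's, followed by n a's, where the shown terms are n = 2, 3, 4, 5.
For the next term, n = 6, so the run lengths are 26, 23, 6.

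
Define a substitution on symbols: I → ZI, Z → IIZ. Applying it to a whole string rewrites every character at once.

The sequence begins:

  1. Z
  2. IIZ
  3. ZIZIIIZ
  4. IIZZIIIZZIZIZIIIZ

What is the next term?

ZIZIIIZIIZZIZIZIIIZIIZZIIIZZIIIZZIZIZIIIZ

Replace each of the 17 characters of IIZZIIIZZIZIZIIIZ in place — ZI ZI IIZ IIZ ZI ZI ZI IIZ IIZ ZI IIZ ZI IIZ ZI ZI ZI IIZ — and concatenate.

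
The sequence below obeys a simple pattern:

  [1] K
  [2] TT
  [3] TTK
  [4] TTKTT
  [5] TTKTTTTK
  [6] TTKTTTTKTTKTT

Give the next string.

This is a Fibonacci-style word recurrence s(k) = s(k−1)·s(k−2): e.g. TT·K = TTK.
Continuing: TTKTTTTKTTKTT · TTKTTTTK gives term 7.

TTKTTTTKTTKTTTTKTTTTK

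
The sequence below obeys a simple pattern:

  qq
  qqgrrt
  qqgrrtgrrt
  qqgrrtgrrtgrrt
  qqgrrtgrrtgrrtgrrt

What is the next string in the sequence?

The strings grow by a fixed suffix grrt each time.
Applying this once more to qqgrrtgrrtgrrtgrrt:

qqgrrtgrrtgrrtgrrtgrrt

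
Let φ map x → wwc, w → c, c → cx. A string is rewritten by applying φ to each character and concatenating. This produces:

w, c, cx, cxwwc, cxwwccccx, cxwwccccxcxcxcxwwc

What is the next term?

Applying the rule to each of the 18 symbols of cxwwccccxcxcxcxwwc gives the pieces cx wwc c c cx cx cx cx wwc cx wwc cx wwc cx wwc c c cx, which concatenate to the answer.

cxwwccccxcxcxcxwwccxwwccxwwccxwwccccx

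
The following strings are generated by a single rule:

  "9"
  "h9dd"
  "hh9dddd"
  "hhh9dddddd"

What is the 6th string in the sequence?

hhhhh9dddddddddd

Every step adds h to the front and dd to the end of the previous string.
From hhh9dddddd, 2 further steps: hhh9dddddd → hhhh9dddddddd → (answer).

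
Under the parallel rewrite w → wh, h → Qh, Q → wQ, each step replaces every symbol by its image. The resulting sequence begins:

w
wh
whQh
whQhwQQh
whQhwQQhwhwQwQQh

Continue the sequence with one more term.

Rewriting the 16 symbols of whQhwQQhwhwQwQQh one by one yields wh Qh wQ Qh wh wQ wQ Qh wh Qh wh wQ wh wQ wQ Qh; concatenated:

whQhwQQhwhwQwQQhwhQhwhwQwhwQwQQh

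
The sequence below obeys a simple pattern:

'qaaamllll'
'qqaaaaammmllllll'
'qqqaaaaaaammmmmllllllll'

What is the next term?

The n-th term is n q's then 2n+1 a's then 2n-1 m's then 2n+2 l's (n = 1, 2, …).
For the next term, n = 4, so the run lengths are 4, 9, 7, 10.

qqqqaaaaaaaaammmmmmmllllllllll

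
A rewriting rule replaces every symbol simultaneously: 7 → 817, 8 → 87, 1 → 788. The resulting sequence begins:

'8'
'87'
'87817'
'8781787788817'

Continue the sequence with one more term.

878178778881787817817878787788817

Applying the rule to each of the 13 symbols of 8781787788817 gives the pieces 87 817 87 788 817 87 817 817 87 87 87 788 817, which concatenate to the answer.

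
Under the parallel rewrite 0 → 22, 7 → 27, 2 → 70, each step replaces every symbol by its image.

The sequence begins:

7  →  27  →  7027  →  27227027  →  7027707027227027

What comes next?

Rewriting the 16 symbols of 7027707027227027 one by one yields 27 22 70 27 27 22 27 22 70 27 70 70 27 22 70 27; concatenated:

27227027272227227027707027227027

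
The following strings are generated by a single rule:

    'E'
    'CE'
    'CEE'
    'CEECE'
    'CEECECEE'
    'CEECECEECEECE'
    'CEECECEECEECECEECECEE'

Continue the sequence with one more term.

Each term (from the third on) is the previous term followed by the one before it: term 3 = CE·E = CEE.
So term 8 is CEECECEECEECECEECECEE·CEECECEECEECE.

CEECECEECEECECEECECEECEECECEECEECE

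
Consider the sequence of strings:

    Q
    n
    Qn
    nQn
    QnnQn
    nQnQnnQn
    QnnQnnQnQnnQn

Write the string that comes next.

Each term (from the third on) is the two preceding terms concatenated in order: term 3 = Q·n = Qn.
So term 8 is nQnQnnQn·QnnQnnQnQnnQn.

nQnQnnQnQnnQnnQnQnnQn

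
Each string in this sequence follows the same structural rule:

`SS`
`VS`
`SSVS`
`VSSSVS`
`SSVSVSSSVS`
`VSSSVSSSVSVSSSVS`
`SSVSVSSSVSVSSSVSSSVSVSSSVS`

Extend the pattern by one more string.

This is a Fibonacci-style word recurrence s(k) = s(k−2)·s(k−1): e.g. SS·VS = SSVS.
So term 8 is VSSSVSSSVSVSSSVS·SSVSVSSSVSVSSSVSSSVSVSSSVS.

VSSSVSSSVSVSSSVSSSVSVSSSVSVSSSVSSSVSVSSSVS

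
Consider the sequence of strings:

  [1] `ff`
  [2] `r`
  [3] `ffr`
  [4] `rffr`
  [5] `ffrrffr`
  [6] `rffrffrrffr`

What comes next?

Each term (from the third on) is the two preceding terms concatenated in order: term 3 = ff·r = ffr.
Continuing: ffrrffr · rffrffrrffr gives term 7.

ffrrffrrffrffrrffr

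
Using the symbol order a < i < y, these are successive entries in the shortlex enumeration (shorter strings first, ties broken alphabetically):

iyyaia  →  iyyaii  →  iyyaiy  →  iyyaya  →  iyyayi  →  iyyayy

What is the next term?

The successor of iyyayy increments the rightmost position that isn't already y and resets every position after it to a.

iyyiaa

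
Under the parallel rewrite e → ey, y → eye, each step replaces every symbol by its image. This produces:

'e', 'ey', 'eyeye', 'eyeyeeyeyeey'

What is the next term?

Expanding eyeyeeyeyeey: e→ey, y→eye, e→ey, y→eye, e→ey, e→ey, y→eye, e→ey, y→eye, e→ey, e→ey, y→eye. Concatenated: ey eye ey eye ey ey eye ey eye ey ey eye.

eyeyeeyeyeeyeyeyeeyeyeeyeyeye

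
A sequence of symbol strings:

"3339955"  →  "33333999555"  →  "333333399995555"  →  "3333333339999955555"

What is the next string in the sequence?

Term n consists of 2n+1 3's, followed by n+1 9's, followed by n+1 5's (n = 1, 2, …).
Setting n = 5 gives 11, 6, 6 characters in each block.

33333333333999999555555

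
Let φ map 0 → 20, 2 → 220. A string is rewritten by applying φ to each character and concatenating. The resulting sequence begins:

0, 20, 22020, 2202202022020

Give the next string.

Rewriting the 13 symbols of 2202202022020 one by one yields 220 220 20 220 220 20 220 20 220 220 20 220 20; concatenated:

2202202022022020220202202202022020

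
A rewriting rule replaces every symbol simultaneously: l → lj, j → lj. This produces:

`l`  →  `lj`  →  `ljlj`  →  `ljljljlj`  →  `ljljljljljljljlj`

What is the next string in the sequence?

ljljljljljljljljljljljljljljljlj

φ(ljljljljljljljlj) expands symbol-by-symbol to lj lj lj lj lj lj lj lj lj lj lj lj lj lj lj lj; joining the 16 pieces gives the next term.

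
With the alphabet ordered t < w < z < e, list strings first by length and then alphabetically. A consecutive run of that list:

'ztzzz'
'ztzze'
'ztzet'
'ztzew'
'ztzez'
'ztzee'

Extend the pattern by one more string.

Find the rightmost character of ztzee below e, bump it to the next letter, and reset everything to its right to t.

ztett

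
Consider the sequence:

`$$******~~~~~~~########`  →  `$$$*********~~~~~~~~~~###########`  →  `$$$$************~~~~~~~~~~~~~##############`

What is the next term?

$$$$$***************~~~~~~~~~~~~~~~~#################

Reading off run lengths: $ runs 2, 3, 4; * runs 6, 9, 12; ~ runs 7, 10, 13; # runs 8, 11, 14 — each is linear in n, where the shown terms are n = 2, 3, 4.
For the next term, n = 5, so the run lengths are 5, 15, 16, 17.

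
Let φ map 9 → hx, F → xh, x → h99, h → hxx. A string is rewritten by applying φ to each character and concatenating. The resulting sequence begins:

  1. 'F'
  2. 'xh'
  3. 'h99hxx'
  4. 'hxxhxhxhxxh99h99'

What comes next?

hxxh99h99hxxh99hxxh99hxxh99h99hxxhxhxhxxhxhx

φ(hxxhxhxhxxh99h99) expands symbol-by-symbol to hxx h99 h99 hxx h99 hxx h99 hxx h99 h99 hxx hx hx hxx hx hx; joining the 16 pieces gives the next term.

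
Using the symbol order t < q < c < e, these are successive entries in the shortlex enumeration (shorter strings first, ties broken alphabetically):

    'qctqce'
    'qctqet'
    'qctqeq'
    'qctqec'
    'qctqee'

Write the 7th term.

qctctq

Stepping forward 2 times from qctqee: qctqee → qctctt, then the target.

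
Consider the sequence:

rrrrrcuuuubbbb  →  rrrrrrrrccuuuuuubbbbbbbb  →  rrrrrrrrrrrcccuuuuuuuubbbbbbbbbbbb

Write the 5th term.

Term n consists of 3n+2 r's, followed by n c's, followed by 2n+2 u's, followed by 4n b's (n = 1, 2, …).
At n = 5 the blocks have lengths 17, 5, 12, 20.

rrrrrrrrrrrrrrrrrcccccuuuuuuuuuuuubbbbbbbbbbbbbbbbbbbb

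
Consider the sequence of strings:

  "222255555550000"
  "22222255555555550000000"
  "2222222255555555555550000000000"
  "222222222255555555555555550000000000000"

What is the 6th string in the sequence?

2222222222222255555555555555555555550000000000000000000

The n-th term is 2n 2's then 3n+1 5's then 3n-2 0's, where the shown terms are n = 2, 3, 4, 5.
At n = 7 the blocks have lengths 14, 22, 19.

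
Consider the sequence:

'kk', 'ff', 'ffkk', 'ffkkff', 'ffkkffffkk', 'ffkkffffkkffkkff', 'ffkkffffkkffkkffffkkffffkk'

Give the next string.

ffkkffffkkffkkffffkkffffkkffkkffffkkffkkff

From term 3 onward, concatenate the last term with the second-to-last: ff·kk = ffkk, ffkk·ff = ffkkff, …
So term 8 is ffkkffffkkffkkffffkkffffkk·ffkkffffkkffkkff.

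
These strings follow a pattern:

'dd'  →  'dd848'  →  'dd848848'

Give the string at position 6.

Each term is the previous one with 848 appended.
From dd848848, 3 further steps: dd848848 → dd848848848 → dd848848848848 → (answer).

dd848848848848848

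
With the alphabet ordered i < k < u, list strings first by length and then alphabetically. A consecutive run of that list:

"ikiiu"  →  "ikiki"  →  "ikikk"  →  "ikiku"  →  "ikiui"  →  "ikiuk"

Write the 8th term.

Advancing 2 positions from ikiuk through ikiuk → ikiuu reaches term 8.

ikkii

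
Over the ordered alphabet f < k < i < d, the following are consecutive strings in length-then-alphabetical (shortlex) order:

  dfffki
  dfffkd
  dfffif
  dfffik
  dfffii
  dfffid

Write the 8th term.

dfffdk

Advancing 2 positions from dfffid through dfffid → dfffdf reaches term 8.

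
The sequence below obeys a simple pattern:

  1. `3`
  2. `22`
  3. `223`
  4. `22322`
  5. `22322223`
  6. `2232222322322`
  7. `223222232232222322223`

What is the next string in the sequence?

This is a Fibonacci-style word recurrence s(k) = s(k−1)·s(k−2): e.g. 22·3 = 223.
So term 8 is 223222232232222322223·2232222322322.

2232222322322223222232232222322322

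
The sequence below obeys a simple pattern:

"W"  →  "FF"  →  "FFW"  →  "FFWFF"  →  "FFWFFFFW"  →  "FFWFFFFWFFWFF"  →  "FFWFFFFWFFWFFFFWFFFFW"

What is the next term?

FFWFFFFWFFWFFFFWFFFFWFFWFFFFWFFWFF

Each term (from the third on) is the previous term followed by the one before it: term 3 = FF·W = FFW.
So term 8 is FFWFFFFWFFWFFFFWFFFFW·FFWFFFFWFFWFF.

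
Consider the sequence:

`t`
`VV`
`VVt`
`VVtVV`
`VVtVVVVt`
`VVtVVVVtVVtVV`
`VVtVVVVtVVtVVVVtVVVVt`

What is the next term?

VVtVVVVtVVtVVVVtVVVVtVVtVVVVtVVtVV

From term 3 onward, concatenate the last term with the second-to-last: VV·t = VVt, VVt·VV = VVtVV, …
Continuing: VVtVVVVtVVtVVVVtVVVVt · VVtVVVVtVVtVV gives term 8.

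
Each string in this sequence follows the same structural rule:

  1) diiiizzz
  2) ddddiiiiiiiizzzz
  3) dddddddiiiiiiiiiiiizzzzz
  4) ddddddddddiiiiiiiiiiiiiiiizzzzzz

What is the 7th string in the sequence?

The n-th term is 3n-2 d's then 4n i's then n+2 z's (n = 1, 2, …).
For term 7, n = 7, so the run lengths are 19, 28, 9.

dddddddddddddddddddiiiiiiiiiiiiiiiiiiiiiiiiiiiizzzzzzzzz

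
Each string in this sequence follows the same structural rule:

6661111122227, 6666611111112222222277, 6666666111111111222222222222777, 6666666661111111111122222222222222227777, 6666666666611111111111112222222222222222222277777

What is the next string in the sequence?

Term n consists of 2n+1 6's, followed by 2n+3 1's, followed by 4n 2's, followed by n 7's (n = 1, 2, …).
At n = 6 the blocks have lengths 13, 15, 24, 6.

6666666666666111111111111111222222222222222222222222777777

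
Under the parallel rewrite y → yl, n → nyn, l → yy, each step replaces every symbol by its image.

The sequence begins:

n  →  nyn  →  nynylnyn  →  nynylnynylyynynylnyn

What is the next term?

nynylnynylyynynylnynylyyylylnynylnynylyynynylnyn

φ(nynylnynylyynynylnyn) expands symbol-by-symbol to nyn yl nyn yl yy nyn yl nyn yl yy yl yl nyn yl nyn yl yy nyn yl nyn; joining the 20 pieces gives the next term.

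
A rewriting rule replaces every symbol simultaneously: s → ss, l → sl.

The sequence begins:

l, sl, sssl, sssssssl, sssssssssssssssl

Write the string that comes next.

sssssssssssssssssssssssssssssssl

Replace each of the 16 characters of sssssssssssssssl in place — ss ss ss ss ss ss ss ss ss ss ss ss ss ss ss sl — and concatenate.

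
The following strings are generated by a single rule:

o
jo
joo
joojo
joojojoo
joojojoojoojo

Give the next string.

joojojoojoojojoojojoo

This is a Fibonacci-style word recurrence s(k) = s(k−1)·s(k−2): e.g. jo·o = joo.
Continuing: joojojoojoojo · joojojoo gives term 7.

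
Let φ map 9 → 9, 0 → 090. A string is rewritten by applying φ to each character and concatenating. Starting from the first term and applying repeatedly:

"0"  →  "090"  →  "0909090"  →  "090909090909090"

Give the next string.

φ(090909090909090) expands symbol-by-symbol to 090 9 090 9 090 9 090 9 090 9 090 9 090 9 090; joining the 15 pieces gives the next term.

0909090909090909090909090909090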